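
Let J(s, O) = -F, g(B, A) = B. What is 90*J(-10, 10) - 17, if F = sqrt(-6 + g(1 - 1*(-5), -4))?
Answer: -17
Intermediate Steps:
F = 0 (F = sqrt(-6 + (1 - 1*(-5))) = sqrt(-6 + (1 + 5)) = sqrt(-6 + 6) = sqrt(0) = 0)
J(s, O) = 0 (J(s, O) = -1*0 = 0)
90*J(-10, 10) - 17 = 90*0 - 17 = 0 - 17 = -17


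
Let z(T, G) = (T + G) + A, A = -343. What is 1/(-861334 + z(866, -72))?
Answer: -1/860883 ≈ -1.1616e-6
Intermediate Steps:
z(T, G) = -343 + G + T (z(T, G) = (T + G) - 343 = (G + T) - 343 = -343 + G + T)
1/(-861334 + z(866, -72)) = 1/(-861334 + (-343 - 72 + 866)) = 1/(-861334 + 451) = 1/(-860883) = -1/860883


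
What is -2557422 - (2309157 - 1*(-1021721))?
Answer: -5888300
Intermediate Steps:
-2557422 - (2309157 - 1*(-1021721)) = -2557422 - (2309157 + 1021721) = -2557422 - 1*3330878 = -2557422 - 3330878 = -5888300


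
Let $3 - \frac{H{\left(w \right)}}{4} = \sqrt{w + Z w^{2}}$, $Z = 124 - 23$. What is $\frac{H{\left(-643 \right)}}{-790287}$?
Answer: $- \frac{4}{263429} + \frac{4 \sqrt{41757706}}{790287} \approx 0.032692$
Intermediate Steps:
$Z = 101$ ($Z = 124 - 23 = 101$)
$H{\left(w \right)} = 12 - 4 \sqrt{w + 101 w^{2}}$
$\frac{H{\left(-643 \right)}}{-790287} = \frac{12 - 4 \sqrt{- 643 \left(1 + 101 \left(-643\right)\right)}}{-790287} = \left(12 - 4 \sqrt{- 643 \left(1 - 64943\right)}\right) \left(- \frac{1}{790287}\right) = \left(12 - 4 \sqrt{\left(-643\right) \left(-64942\right)}\right) \left(- \frac{1}{790287}\right) = \left(12 - 4 \sqrt{41757706}\right) \left(- \frac{1}{790287}\right) = - \frac{4}{263429} + \frac{4 \sqrt{41757706}}{790287}$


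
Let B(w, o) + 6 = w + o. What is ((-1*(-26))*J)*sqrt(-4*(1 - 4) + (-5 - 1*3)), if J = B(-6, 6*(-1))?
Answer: -936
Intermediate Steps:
B(w, o) = -6 + o + w (B(w, o) = -6 + (w + o) = -6 + (o + w) = -6 + o + w)
J = -18 (J = -6 + 6*(-1) - 6 = -6 - 6 - 6 = -18)
((-1*(-26))*J)*sqrt(-4*(1 - 4) + (-5 - 1*3)) = (-1*(-26)*(-18))*sqrt(-4*(1 - 4) + (-5 - 1*3)) = (26*(-18))*sqrt(-4*(-3) + (-5 - 3)) = -468*sqrt(12 - 8) = -468*sqrt(4) = -468*2 = -936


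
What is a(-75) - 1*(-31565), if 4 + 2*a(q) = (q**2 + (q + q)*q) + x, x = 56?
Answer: 80057/2 ≈ 40029.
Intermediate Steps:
a(q) = 26 + 3*q**2/2 (a(q) = -2 + ((q**2 + (q + q)*q) + 56)/2 = -2 + ((q**2 + (2*q)*q) + 56)/2 = -2 + ((q**2 + 2*q**2) + 56)/2 = -2 + (3*q**2 + 56)/2 = -2 + (56 + 3*q**2)/2 = -2 + (28 + 3*q**2/2) = 26 + 3*q**2/2)
a(-75) - 1*(-31565) = (26 + (3/2)*(-75)**2) - 1*(-31565) = (26 + (3/2)*5625) + 31565 = (26 + 16875/2) + 31565 = 16927/2 + 31565 = 80057/2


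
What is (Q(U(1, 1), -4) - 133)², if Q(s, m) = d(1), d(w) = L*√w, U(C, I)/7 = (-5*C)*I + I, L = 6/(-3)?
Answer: 18225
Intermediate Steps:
L = -2 (L = 6*(-⅓) = -2)
U(C, I) = 7*I - 35*C*I (U(C, I) = 7*((-5*C)*I + I) = 7*(-5*C*I + I) = 7*(I - 5*C*I) = 7*I - 35*C*I)
d(w) = -2*√w
Q(s, m) = -2 (Q(s, m) = -2*√1 = -2*1 = -2)
(Q(U(1, 1), -4) - 133)² = (-2 - 133)² = (-135)² = 18225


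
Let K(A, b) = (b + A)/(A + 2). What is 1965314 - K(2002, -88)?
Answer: 656414557/334 ≈ 1.9653e+6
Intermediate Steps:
K(A, b) = (A + b)/(2 + A)
1965314 - K(2002, -88) = 1965314 - (2002 - 88)/(2 + 2002) = 1965314 - 1914/2004 = 1965314 - 1*319/334 = 1965314 - 319/334 = 656414557/334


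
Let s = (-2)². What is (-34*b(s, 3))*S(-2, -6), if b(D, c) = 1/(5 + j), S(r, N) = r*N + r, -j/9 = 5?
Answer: 17/2 ≈ 8.5000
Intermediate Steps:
j = -45 (j = -9*5 = -45)
s = 4
S(r, N) = r + N*r (S(r, N) = N*r + r = r + N*r)
b(D, c) = -1/40 (b(D, c) = 1/(5 - 45) = 1/(-40) = -1/40)
(-34*b(s, 3))*S(-2, -6) = (-34*(-1/40))*(-2*(1 - 6)) = 17*(-2*(-5))/20 = (17/20)*10 = 17/2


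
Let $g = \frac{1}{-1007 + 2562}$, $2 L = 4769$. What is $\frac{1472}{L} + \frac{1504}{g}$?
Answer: $\frac{11153358624}{4769} \approx 2.3387 \cdot 10^{6}$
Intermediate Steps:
$L = \frac{4769}{2}$ ($L = \frac{1}{2} \cdot 4769 = \frac{4769}{2} \approx 2384.5$)
$g = \frac{1}{1555} \approx 0.00064309$
$\frac{1472}{L} + \frac{1504}{g} = \frac{1472}{\frac{4769}{2}} + 1504 \frac{1}{\frac{1}{1555}} = 1472 \cdot \frac{2}{4769} + 1504 \cdot 1555 = \frac{2944}{4769} + 2338720 = \frac{11153358624}{4769}$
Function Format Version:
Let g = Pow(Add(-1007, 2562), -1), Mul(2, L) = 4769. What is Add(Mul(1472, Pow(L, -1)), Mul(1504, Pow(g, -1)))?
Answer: Rational(11153358624, 4769) ≈ 2.3387e+6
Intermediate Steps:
L = Rational(4769, 2) (L = Mul(Rational(1, 2), 4769) = Rational(4769, 2) ≈ 2384.5)
g = Rational(1, 1555) (g = Pow(1555, -1) = Rational(1, 1555) ≈ 0.00064309)
Add(Mul(1472, Pow(L, -1)), Mul(1504, Pow(g, -1))) = Add(Mul(1472, Pow(Rational(4769, 2), -1)), Mul(1504, Pow(Rational(1, 1555), -1))) = Add(Mul(1472, Rational(2, 4769)), Mul(1504, 1555)) = Add(Rational(2944, 4769), 2338720) = Rational(11153358624, 4769)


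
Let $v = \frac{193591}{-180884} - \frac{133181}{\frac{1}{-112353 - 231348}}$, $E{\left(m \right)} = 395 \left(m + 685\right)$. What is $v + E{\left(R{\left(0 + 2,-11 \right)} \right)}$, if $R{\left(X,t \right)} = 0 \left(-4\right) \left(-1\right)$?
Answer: $\frac{8279913268581513}{180884} \approx 4.5775 \cdot 10^{10}$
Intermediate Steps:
$R{\left(X,t \right)} = 0$ ($R{\left(X,t \right)} = 0 \left(-1\right) = 0$)
$E{\left(m \right)} = 270575 + 395 m$ ($E{\left(m \right)} = 395 \left(685 + m\right) = 270575 + 395 m$)
$v = \frac{8279864325893213}{180884}$ ($v = 193591 \left(- \frac{1}{180884}\right) - \frac{133181}{\frac{1}{-343701}} = - \frac{193591}{180884} - \frac{133181}{- \frac{1}{343701}} = - \frac{193591}{180884} - -45774442881 = - \frac{193591}{180884} + 45774442881 = \frac{8279864325893213}{180884} \approx 4.5774 \cdot 10^{10}$)
$v + E{\left(R{\left(0 + 2,-11 \right)} \right)} = \frac{8279864325893213}{180884} + \left(270575 + 395 \cdot 0\right) = \frac{8279864325893213}{180884} + \left(270575 + 0\right) = \frac{8279864325893213}{180884} + 270575 = \frac{8279913268581513}{180884}$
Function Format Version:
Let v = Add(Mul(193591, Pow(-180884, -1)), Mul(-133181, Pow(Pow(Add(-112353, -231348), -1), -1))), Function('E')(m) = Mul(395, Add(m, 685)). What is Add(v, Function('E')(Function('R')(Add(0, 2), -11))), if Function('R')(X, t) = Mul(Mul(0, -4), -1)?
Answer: Rational(8279913268581513, 180884) ≈ 4.5775e+10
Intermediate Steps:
Function('R')(X, t) = 0 (Function('R')(X, t) = Mul(0, -1) = 0)
Function('E')(m) = Add(270575, Mul(395, m)) (Function('E')(m) = Mul(395, Add(685, m)) = Add(270575, Mul(395, m)))
v = Rational(8279864325893213, 180884) (v = Add(Mul(193591, Rational(-1, 180884)), Mul(-133181, Pow(Pow(-343701, -1), -1))) = Add(Rational(-193591, 180884), Mul(-133181, Pow(Rational(-1, 343701), -1))) = Add(Rational(-193591, 180884), Mul(-133181, -343701)) = Add(Rational(-193591, 180884), 45774442881) = Rational(8279864325893213, 180884) ≈ 4.5774e+10)
Add(v, Function('E')(Function('R')(Add(0, 2), -11))) = Add(Rational(8279864325893213, 180884), Add(270575, Mul(395, 0))) = Add(Rational(8279864325893213, 180884), Add(270575, 0)) = Add(Rational(8279864325893213, 180884), 270575) = Rational(8279913268581513, 180884)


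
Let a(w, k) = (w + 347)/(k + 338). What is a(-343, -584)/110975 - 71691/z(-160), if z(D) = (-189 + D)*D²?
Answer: 1565694247/195126223872 ≈ 0.0080240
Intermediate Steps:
a(w, k) = (347 + w)/(338 + k)
z(D) = D²*(-189 + D)
a(-343, -584)/110975 - 71691/z(-160) = ((347 - 343)/(338 - 584))/110975 - 71691*1/(25600*(-189 - 160)) = (4/(-246))*(1/110975) - 71691/(25600*(-349)) = -1/246*4*(1/110975) - 71691/(-8934400) = -2/123*1/110975 - 71691*(-1/8934400) = -2/13649925 + 71691/8934400 = 1565694247/195126223872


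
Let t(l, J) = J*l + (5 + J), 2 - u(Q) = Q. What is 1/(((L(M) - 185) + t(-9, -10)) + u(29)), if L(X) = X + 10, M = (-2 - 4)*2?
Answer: -1/129 ≈ -0.0077519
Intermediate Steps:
u(Q) = 2 - Q
M = -12 (M = -6*2 = -12)
t(l, J) = 5 + J + J*l
L(X) = 10 + X
1/(((L(M) - 185) + t(-9, -10)) + u(29)) = 1/((((10 - 12) - 185) + (5 - 10 - 10*(-9))) + (2 - 1*29)) = 1/(((-2 - 185) + (5 - 10 + 90)) + (2 - 29)) = 1/((-187 + 85) - 27) = 1/(-102 - 27) = 1/(-129) = -1/129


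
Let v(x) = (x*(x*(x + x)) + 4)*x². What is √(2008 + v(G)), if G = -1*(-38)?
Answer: 18*√489130 ≈ 12589.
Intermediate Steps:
G = 38
v(x) = x²*(4 + 2*x³) (v(x) = (x*(x*(2*x)) + 4)*x² = (x*(2*x²) + 4)*x² = (2*x³ + 4)*x² = (4 + 2*x³)*x² = x²*(4 + 2*x³))
√(2008 + v(G)) = √(2008 + 2*38²*(2 + 38³)) = √(2008 + 2*1444*(2 + 54872)) = √(2008 + 2*1444*54874) = √(2008 + 158476112) = √158478120 = 18*√489130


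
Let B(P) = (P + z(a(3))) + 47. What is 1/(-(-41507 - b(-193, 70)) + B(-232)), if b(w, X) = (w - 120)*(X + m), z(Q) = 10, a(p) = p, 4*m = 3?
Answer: 4/76749 ≈ 5.2118e-5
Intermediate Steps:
m = 3/4 (m = (1/4)*3 = 3/4 ≈ 0.75000)
b(w, X) = (-120 + w)*(3/4 + X) (b(w, X) = (w - 120)*(X + 3/4) = (-120 + w)*(3/4 + X))
B(P) = 57 + P (B(P) = (P + 10) + 47 = (10 + P) + 47 = 57 + P)
1/(-(-41507 - b(-193, 70)) + B(-232)) = 1/(-(-41507 - (-90 - 120*70 + (3/4)*(-193) + 70*(-193))) + (57 - 232)) = 1/(-(-41507 - (-90 - 8400 - 579/4 - 13510)) - 175) = 1/(-(-41507 - 1*(-88579/4)) - 175) = 1/(-(-41507 + 88579/4) - 175) = 1/(-1*(-77449/4) - 175) = 1/(77449/4 - 175) = 1/(76749/4) = 4/76749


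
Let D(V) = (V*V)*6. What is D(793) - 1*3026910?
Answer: 746184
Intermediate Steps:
D(V) = 6*V² (D(V) = V²*6 = 6*V²)
D(793) - 1*3026910 = 6*793² - 1*3026910 = 6*628849 - 3026910 = 3773094 - 3026910 = 746184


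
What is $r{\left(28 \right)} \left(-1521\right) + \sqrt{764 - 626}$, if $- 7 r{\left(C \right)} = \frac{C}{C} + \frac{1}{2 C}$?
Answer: $\frac{86697}{392} + \sqrt{138} \approx 232.91$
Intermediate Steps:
$r{\left(C \right)} = - \frac{1}{7} - \frac{1}{14 C}$ ($r{\left(C \right)} = - \frac{\frac{C}{C} + \frac{1}{2 C}}{7} = - \frac{1 + \frac{1}{2 C}}{7} = - \frac{1}{7} - \frac{1}{14 C}$)
$r{\left(28 \right)} \left(-1521\right) + \sqrt{764 - 626} = \frac{-1 - 56}{14 \cdot 28} \left(-1521\right) + \sqrt{764 - 626} = \frac{1}{14} \cdot \frac{1}{28} \left(-1 - 56\right) \left(-1521\right) + \sqrt{138} = \frac{1}{14} \cdot \frac{1}{28} \left(-57\right) \left(-1521\right) + \sqrt{138} = \left(- \frac{57}{392}\right) \left(-1521\right) + \sqrt{138} = \frac{86697}{392} + \sqrt{138}$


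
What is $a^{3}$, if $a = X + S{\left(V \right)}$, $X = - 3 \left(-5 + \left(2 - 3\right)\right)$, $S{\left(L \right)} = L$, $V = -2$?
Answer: $4096$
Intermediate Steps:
$X = 18$ ($X = - 3 \left(-5 + \left(2 - 3\right)\right) = - 3 \left(-5 - 1\right) = \left(-3\right) \left(-6\right) = 18$)
$a = 16$ ($a = 18 - 2 = 16$)
$a^{3} = 16^{3} = 4096$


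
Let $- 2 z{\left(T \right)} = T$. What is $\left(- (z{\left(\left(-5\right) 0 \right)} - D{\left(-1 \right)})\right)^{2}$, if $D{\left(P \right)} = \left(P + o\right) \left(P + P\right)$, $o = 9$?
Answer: $256$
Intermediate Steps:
$z{\left(T \right)} = - \frac{T}{2}$
$D{\left(P \right)} = 2 P \left(9 + P\right)$ ($D{\left(P \right)} = \left(P + 9\right) \left(P + P\right) = \left(9 + P\right) 2 P = 2 P \left(9 + P\right)$)
$\left(- (z{\left(\left(-5\right) 0 \right)} - D{\left(-1 \right)})\right)^{2} = \left(- (- \frac{\left(-5\right) 0}{2} - 2 \left(-1\right) \left(9 - 1\right))\right)^{2} = \left(- (\left(- \frac{1}{2}\right) 0 - 2 \left(-1\right) 8)\right)^{2} = \left(- (0 - -16)\right)^{2} = \left(- (0 + 16)\right)^{2} = \left(\left(-1\right) 16\right)^{2} = \left(-16\right)^{2} = 256$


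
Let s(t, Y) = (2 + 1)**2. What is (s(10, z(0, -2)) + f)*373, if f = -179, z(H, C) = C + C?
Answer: -63410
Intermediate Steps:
z(H, C) = 2*C
s(t, Y) = 9 (s(t, Y) = 3**2 = 9)
(s(10, z(0, -2)) + f)*373 = (9 - 179)*373 = -170*373 = -63410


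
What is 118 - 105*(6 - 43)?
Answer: 4003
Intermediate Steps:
118 - 105*(6 - 43) = 118 - 105*(-37) = 118 + 3885 = 4003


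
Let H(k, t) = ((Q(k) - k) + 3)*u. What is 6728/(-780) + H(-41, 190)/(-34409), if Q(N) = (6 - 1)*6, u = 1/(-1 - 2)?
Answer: -19290376/2236585 ≈ -8.6249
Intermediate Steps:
u = -⅓ (u = 1/(-3) = -⅓ ≈ -0.33333)
Q(N) = 30 (Q(N) = 5*6 = 30)
H(k, t) = -11 + k/3 (H(k, t) = ((30 - k) + 3)*(-⅓) = (33 - k)*(-⅓) = -11 + k/3)
6728/(-780) + H(-41, 190)/(-34409) = 6728/(-780) + (-11 + (⅓)*(-41))/(-34409) = 6728*(-1/780) + (-11 - 41/3)*(-1/34409) = -1682/195 - 74/3*(-1/34409) = -1682/195 + 74/103227 = -19290376/2236585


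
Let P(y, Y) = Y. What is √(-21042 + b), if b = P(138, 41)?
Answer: I*√21001 ≈ 144.92*I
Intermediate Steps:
b = 41
√(-21042 + b) = √(-21042 + 41) = √(-21001) = I*√21001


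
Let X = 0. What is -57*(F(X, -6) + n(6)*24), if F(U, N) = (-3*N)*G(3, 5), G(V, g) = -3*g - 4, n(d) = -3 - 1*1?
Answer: 24966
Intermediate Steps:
n(d) = -4 (n(d) = -3 - 1 = -4)
G(V, g) = -4 - 3*g
F(U, N) = 57*N (F(U, N) = (-3*N)*(-4 - 3*5) = (-3*N)*(-4 - 15) = -3*N*(-19) = 57*N)
-57*(F(X, -6) + n(6)*24) = -57*(57*(-6) - 4*24) = -57*(-342 - 96) = -57*(-438) = 24966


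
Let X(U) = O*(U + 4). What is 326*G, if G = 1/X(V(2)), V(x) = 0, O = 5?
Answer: 163/10 ≈ 16.300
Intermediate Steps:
X(U) = 20 + 5*U (X(U) = 5*(U + 4) = 5*(4 + U) = 20 + 5*U)
G = 1/20 (G = 1/(20 + 5*0) = 1/(20 + 0) = 1/20 ≈ 0.050000)
326*G = 326*(1/20) = 163/10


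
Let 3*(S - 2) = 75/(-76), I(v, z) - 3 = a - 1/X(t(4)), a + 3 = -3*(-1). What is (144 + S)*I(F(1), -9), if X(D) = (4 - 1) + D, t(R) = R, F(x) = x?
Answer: 55355/133 ≈ 416.20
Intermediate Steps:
X(D) = 3 + D
a = 0 (a = -3 - 3*(-1) = -3 + 3 = 0)
I(v, z) = 20/7 (I(v, z) = 3 + (0 - 1/(3 + 4)) = 3 + (0 - 1/7) = 3 + (0 - 1*⅐) = 3 + (0 - ⅐) = 3 - ⅐ = 20/7)
S = 127/76 (S = 2 + (75/(-76))/3 = 2 + (75*(-1/76))/3 = 2 + (⅓)*(-75/76) = 2 - 25/76 = 127/76 ≈ 1.6711)
(144 + S)*I(F(1), -9) = (144 + 127/76)*(20/7) = (11071/76)*(20/7) = 55355/133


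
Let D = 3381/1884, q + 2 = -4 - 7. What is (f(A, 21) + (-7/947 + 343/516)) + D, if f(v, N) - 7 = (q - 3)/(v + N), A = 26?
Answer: 16426950545/1802881554 ≈ 9.1115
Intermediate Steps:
q = -13 (q = -2 + (-4 - 7) = -2 - 11 = -13)
f(v, N) = 7 - 16/(N + v) (f(v, N) = 7 + (-13 - 3)/(v + N) = 7 - 16/(N + v))
D = 1127/628 (D = 3381*(1/1884) = 1127/628 ≈ 1.7946)
(f(A, 21) + (-7/947 + 343/516)) + D = ((-16 + 7*21 + 7*26)/(21 + 26) + (-7/947 + 343/516)) + 1127/628 = ((-16 + 147 + 182)/47 + (-7*1/947 + 343*(1/516))) + 1127/628 = ((1/47)*313 + (-7/947 + 343/516)) + 1127/628 = (313/47 + 321209/488652) + 1127/628 = 168044899/22966644 + 1127/628 = 16426950545/1802881554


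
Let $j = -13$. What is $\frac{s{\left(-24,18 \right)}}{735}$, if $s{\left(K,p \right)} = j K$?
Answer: $\frac{104}{245} \approx 0.42449$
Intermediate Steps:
$s{\left(K,p \right)} = - 13 K$
$\frac{s{\left(-24,18 \right)}}{735} = \frac{\left(-13\right) \left(-24\right)}{735} = 312 \cdot \frac{1}{735} = \frac{104}{245}$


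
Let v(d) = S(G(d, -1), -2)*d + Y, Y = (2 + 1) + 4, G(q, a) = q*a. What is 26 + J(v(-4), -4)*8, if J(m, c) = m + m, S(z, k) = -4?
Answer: 394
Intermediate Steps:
G(q, a) = a*q
Y = 7 (Y = 3 + 4 = 7)
v(d) = 7 - 4*d (v(d) = -4*d + 7 = 7 - 4*d)
J(m, c) = 2*m
26 + J(v(-4), -4)*8 = 26 + (2*(7 - 4*(-4)))*8 = 26 + (2*(7 + 16))*8 = 26 + (2*23)*8 = 26 + 46*8 = 26 + 368 = 394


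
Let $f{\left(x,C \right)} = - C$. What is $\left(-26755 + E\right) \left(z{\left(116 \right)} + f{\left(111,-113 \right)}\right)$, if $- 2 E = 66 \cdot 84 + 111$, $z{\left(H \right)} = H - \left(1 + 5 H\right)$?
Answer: $10413040$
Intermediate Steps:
$z{\left(H \right)} = -1 - 4 H$
$E = - \frac{5655}{2}$ ($E = - \frac{66 \cdot 84 + 111}{2} = - \frac{5544 + 111}{2} = \left(- \frac{1}{2}\right) 5655 = - \frac{5655}{2} \approx -2827.5$)
$\left(-26755 + E\right) \left(z{\left(116 \right)} + f{\left(111,-113 \right)}\right) = \left(-26755 - \frac{5655}{2}\right) \left(\left(-1 - 464\right) - -113\right) = - \frac{59165 \left(\left(-1 - 464\right) + 113\right)}{2} = - \frac{59165 \left(-465 + 113\right)}{2} = \left(- \frac{59165}{2}\right) \left(-352\right) = 10413040$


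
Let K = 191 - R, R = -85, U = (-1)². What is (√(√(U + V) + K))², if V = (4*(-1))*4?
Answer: 276 + I*√15 ≈ 276.0 + 3.873*I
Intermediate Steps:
U = 1
V = -16 (V = -4*4 = -16)
K = 276 (K = 191 - 1*(-85) = 191 + 85 = 276)
(√(√(U + V) + K))² = (√(√(1 - 16) + 276))² = (√(√(-15) + 276))² = (√(I*√15 + 276))² = (√(276 + I*√15))² = 276 + I*√15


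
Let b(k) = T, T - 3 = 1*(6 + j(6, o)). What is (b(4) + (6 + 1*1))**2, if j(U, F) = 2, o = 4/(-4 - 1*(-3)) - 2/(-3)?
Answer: 324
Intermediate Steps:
o = -10/3 (o = 4/(-4 + 3) - 2*(-1/3) = 4/(-1) + 2/3 = 4*(-1) + 2/3 = -4 + 2/3 = -10/3 ≈ -3.3333)
T = 11 (T = 3 + 1*(6 + 2) = 3 + 1*8 = 3 + 8 = 11)
b(k) = 11
(b(4) + (6 + 1*1))**2 = (11 + (6 + 1*1))**2 = (11 + (6 + 1))**2 = (11 + 7)**2 = 18**2 = 324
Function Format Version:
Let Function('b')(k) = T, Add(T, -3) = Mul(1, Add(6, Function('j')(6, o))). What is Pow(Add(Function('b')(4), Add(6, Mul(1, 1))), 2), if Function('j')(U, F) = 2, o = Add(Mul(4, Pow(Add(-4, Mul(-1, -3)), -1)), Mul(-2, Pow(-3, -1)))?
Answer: 324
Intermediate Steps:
o = Rational(-10, 3) (o = Add(Mul(4, Pow(Add(-4, 3), -1)), Mul(-2, Rational(-1, 3))) = Add(Mul(4, Pow(-1, -1)), Rational(2, 3)) = Add(Mul(4, -1), Rational(2, 3)) = Add(-4, Rational(2, 3)) = Rational(-10, 3) ≈ -3.3333)
T = 11 (T = Add(3, Mul(1, Add(6, 2))) = Add(3, Mul(1, 8)) = Add(3, 8) = 11)
Function('b')(k) = 11
Pow(Add(Function('b')(4), Add(6, Mul(1, 1))), 2) = Pow(Add(11, Add(6, Mul(1, 1))), 2) = Pow(Add(11, Add(6, 1)), 2) = Pow(Add(11, 7), 2) = Pow(18, 2) = 324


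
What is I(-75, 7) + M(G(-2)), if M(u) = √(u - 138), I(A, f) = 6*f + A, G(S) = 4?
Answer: -33 + I*√134 ≈ -33.0 + 11.576*I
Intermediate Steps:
I(A, f) = A + 6*f
M(u) = √(-138 + u)
I(-75, 7) + M(G(-2)) = (-75 + 6*7) + √(-138 + 4) = (-75 + 42) + √(-134) = -33 + I*√134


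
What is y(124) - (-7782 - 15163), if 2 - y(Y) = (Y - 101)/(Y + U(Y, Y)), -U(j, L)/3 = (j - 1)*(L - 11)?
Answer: 953975654/41573 ≈ 22947.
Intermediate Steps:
U(j, L) = -3*(-1 + j)*(-11 + L) (U(j, L) = -3*(j - 1)*(L - 11) = -3*(-1 + j)*(-11 + L))
y(Y) = 2 - (-101 + Y)/(-33 - 3*Y**2 + 37*Y) (y(Y) = 2 - (Y - 101)/(Y + (-33 + 3*Y + 33*Y - 3*Y*Y)) = 2 - (-101 + Y)/(Y + (-33 + 3*Y + 33*Y - 3*Y**2)) = 2 - (-101 + Y)/(Y + (-33 - 3*Y**2 + 36*Y)) = 2 - (-101 + Y)/(-33 - 3*Y**2 + 37*Y))
y(124) - (-7782 - 15163) = (35 - 6*124**2 + 73*124)/(-33 - 3*124**2 + 37*124) - (-7782 - 15163) = (35 - 6*15376 + 9052)/(-33 - 3*15376 + 4588) - 1*(-22945) = (35 - 92256 + 9052)/(-33 - 46128 + 4588) + 22945 = -83169/(-41573) + 22945 = -1/41573*(-83169) + 22945 = 83169/41573 + 22945 = 953975654/41573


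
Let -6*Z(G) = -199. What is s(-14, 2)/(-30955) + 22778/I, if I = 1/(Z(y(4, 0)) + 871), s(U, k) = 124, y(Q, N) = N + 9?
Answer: 1912564735003/92865 ≈ 2.0595e+7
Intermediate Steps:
y(Q, N) = 9 + N
Z(G) = 199/6 (Z(G) = -1/6*(-199) = 199/6)
I = 6/5425 (I = 1/(199/6 + 871) = 1/(5425/6) = 6/5425 ≈ 0.0011060)
s(-14, 2)/(-30955) + 22778/I = 124/(-30955) + 22778/(6/5425) = 124*(-1/30955) + 22778*(5425/6) = -124/30955 + 61785325/3 = 1912564735003/92865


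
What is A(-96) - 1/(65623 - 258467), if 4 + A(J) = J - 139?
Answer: -46089715/192844 ≈ -239.00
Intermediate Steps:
A(J) = -143 + J (A(J) = -4 + (J - 139) = -4 + (-139 + J) = -143 + J)
A(-96) - 1/(65623 - 258467) = (-143 - 96) - 1/(65623 - 258467) = -239 - 1/(-192844) = -239 - 1*(-1/192844) = -239 + 1/192844 = -46089715/192844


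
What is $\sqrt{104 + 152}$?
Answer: $16$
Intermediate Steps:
$\sqrt{104 + 152} = \sqrt{256} = 16$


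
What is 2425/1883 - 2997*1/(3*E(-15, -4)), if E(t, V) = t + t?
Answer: 651289/18830 ≈ 34.588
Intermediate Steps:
E(t, V) = 2*t
2425/1883 - 2997*1/(3*E(-15, -4)) = 2425/1883 - 2997/((2*(-15))*3) = 2425*(1/1883) - 2997/((-30*3)) = 2425/1883 - 2997/(-90) = 2425/1883 - 2997*(-1/90) = 2425/1883 + 333/10 = 651289/18830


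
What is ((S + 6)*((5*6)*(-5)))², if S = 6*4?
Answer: 20250000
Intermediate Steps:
S = 24
((S + 6)*((5*6)*(-5)))² = ((24 + 6)*((5*6)*(-5)))² = (30*(30*(-5)))² = (30*(-150))² = (-4500)² = 20250000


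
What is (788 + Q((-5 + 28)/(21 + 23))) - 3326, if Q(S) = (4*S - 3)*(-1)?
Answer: -27908/11 ≈ -2537.1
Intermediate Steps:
Q(S) = 3 - 4*S (Q(S) = (-3 + 4*S)*(-1) = 3 - 4*S)
(788 + Q((-5 + 28)/(21 + 23))) - 3326 = (788 + (3 - 4*(-5 + 28)/(21 + 23))) - 3326 = (788 + (3 - 92/44)) - 3326 = (788 + (3 - 4*23/44)) - 3326 = (788 + (3 - 23/11)) - 3326 = (788 + 10/11) - 3326 = 8678/11 - 3326 = -27908/11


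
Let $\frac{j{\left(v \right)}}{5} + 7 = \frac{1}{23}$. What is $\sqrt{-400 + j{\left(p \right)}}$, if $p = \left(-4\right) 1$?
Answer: $\frac{100 i \sqrt{23}}{23} \approx 20.851 i$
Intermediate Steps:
$p = -4$
$j{\left(v \right)} = - \frac{800}{23}$ ($j{\left(v \right)} = -35 + \frac{5}{23} = - \frac{800}{23}$)
$\sqrt{-400 + j{\left(p \right)}} = \sqrt{-400 - \frac{800}{23}} = \sqrt{- \frac{10000}{23}} = \frac{100 i \sqrt{23}}{23}$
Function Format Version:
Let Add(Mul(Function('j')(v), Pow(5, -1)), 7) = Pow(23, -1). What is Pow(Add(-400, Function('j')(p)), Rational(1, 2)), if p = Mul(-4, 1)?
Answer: Mul(Rational(100, 23), I, Pow(23, Rational(1, 2))) ≈ Mul(20.851, I)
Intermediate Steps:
p = -4
Function('j')(v) = Rational(-800, 23) (Function('j')(v) = Add(-35, Mul(5, Pow(23, -1))) = Add(-35, Mul(5, Rational(1, 23))) = Add(-35, Rational(5, 23)) = Rational(-800, 23))
Pow(Add(-400, Function('j')(p)), Rational(1, 2)) = Pow(Add(-400, Rational(-800, 23)), Rational(1, 2)) = Pow(Rational(-10000, 23), Rational(1, 2)) = Mul(Rational(100, 23), I, Pow(23, Rational(1, 2)))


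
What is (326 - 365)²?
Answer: 1521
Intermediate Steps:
(326 - 365)² = (-39)² = 1521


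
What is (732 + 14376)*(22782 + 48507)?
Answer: 1077034212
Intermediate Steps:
(732 + 14376)*(22782 + 48507) = 15108*71289 = 1077034212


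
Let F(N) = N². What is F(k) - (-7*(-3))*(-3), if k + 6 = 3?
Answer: 72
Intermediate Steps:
k = -3 (k = -6 + 3 = -3)
F(k) - (-7*(-3))*(-3) = (-3)² - (-7*(-3))*(-3) = 9 - 21*(-3) = 9 - 1*(-63) = 9 + 63 = 72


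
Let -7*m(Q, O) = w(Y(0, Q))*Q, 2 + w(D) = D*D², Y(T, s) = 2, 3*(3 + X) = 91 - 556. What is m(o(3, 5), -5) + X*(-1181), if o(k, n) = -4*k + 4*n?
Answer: 1306138/7 ≈ 1.8659e+5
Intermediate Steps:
X = -158 (X = -3 + (91 - 556)/3 = -3 + (⅓)*(-465) = -3 - 155 = -158)
w(D) = -2 + D³ (w(D) = -2 + D*D² = -2 + D³)
m(Q, O) = -6*Q/7 (m(Q, O) = -(-2 + 2³)*Q/7 = -(-2 + 8)*Q/7 = -6*Q/7)
m(o(3, 5), -5) + X*(-1181) = -6*(-4*3 + 4*5)/7 - 158*(-1181) = -6*(-12 + 20)/7 + 186598 = -6/7*8 + 186598 = -48/7 + 186598 = 1306138/7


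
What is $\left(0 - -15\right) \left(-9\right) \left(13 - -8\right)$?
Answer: $-2835$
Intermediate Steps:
$\left(0 - -15\right) \left(-9\right) \left(13 - -8\right) = \left(0 + 15\right) \left(-9\right) \left(13 + 8\right) = 15 \left(-9\right) 21 = \left(-135\right) 21 = -2835$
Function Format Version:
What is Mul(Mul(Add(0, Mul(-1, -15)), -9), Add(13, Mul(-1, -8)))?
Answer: -2835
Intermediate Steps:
Mul(Mul(Add(0, Mul(-1, -15)), -9), Add(13, Mul(-1, -8))) = Mul(Mul(Add(0, 15), -9), Add(13, 8)) = Mul(Mul(15, -9), 21) = Mul(-135, 21) = -2835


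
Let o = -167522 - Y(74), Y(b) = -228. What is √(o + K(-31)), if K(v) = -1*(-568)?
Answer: I*√166726 ≈ 408.32*I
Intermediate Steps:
K(v) = 568
o = -167294 (o = -167522 - 1*(-228) = -167522 + 228 = -167294)
√(o + K(-31)) = √(-167294 + 568) = √(-166726) = I*√166726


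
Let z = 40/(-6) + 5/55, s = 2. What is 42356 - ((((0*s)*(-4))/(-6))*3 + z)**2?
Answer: 46078595/1089 ≈ 42313.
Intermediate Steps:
z = -217/33 (z = 40*(-1/6) + 5*(1/55) = -20/3 + 1/11 = -217/33 ≈ -6.5758)
42356 - ((((0*s)*(-4))/(-6))*3 + z)**2 = 42356 - ((((0*2)*(-4))/(-6))*3 - 217/33)**2 = 42356 - (((0*(-4))*(-1/6))*3 - 217/33)**2 = 42356 - ((0*(-1/6))*3 - 217/33)**2 = 42356 - (0*3 - 217/33)**2 = 42356 - (0 - 217/33)**2 = 42356 - (-217/33)**2 = 42356 - 1*47089/1089 = 42356 - 47089/1089 = 46078595/1089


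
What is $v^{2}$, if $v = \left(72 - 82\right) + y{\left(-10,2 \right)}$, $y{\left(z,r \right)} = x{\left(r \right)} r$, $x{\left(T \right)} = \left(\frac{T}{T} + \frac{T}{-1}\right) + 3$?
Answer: $36$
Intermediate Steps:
$x{\left(T \right)} = 4 - T$ ($x{\left(T \right)} = \left(1 + T \left(-1\right)\right) + 3 = \left(1 - T\right) + 3 = 4 - T$)
$y{\left(z,r \right)} = r \left(4 - r\right)$ ($y{\left(z,r \right)} = \left(4 - r\right) r = r \left(4 - r\right)$)
$v = -6$ ($v = \left(72 - 82\right) + 2 \left(4 - 2\right) = -10 + 2 \left(4 - 2\right) = -10 + 2 \cdot 2 = -10 + 4 = -6$)
$v^{2} = \left(-6\right)^{2} = 36$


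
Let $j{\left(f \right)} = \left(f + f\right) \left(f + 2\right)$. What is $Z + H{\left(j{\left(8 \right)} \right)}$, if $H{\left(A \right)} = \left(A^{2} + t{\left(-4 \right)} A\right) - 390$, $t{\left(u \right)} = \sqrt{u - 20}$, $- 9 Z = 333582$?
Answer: $- \frac{35564}{3} + 320 i \sqrt{6} \approx -11855.0 + 783.84 i$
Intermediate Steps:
$Z = - \frac{111194}{3}$ ($Z = \left(- \frac{1}{9}\right) 333582 = - \frac{111194}{3} \approx -37065.0$)
$j{\left(f \right)} = 2 f \left(2 + f\right)$
$t{\left(u \right)} = \sqrt{-20 + u}$
$H{\left(A \right)} = -390 + A^{2} + 2 i A \sqrt{6}$ ($H{\left(A \right)} = \left(A^{2} + \sqrt{-20 - 4} A\right) - 390 = \left(A^{2} + \sqrt{-24} A\right) - 390 = \left(A^{2} + 2 i \sqrt{6} A\right) - 390 = \left(A^{2} + 2 i A \sqrt{6}\right) - 390 = -390 + A^{2} + 2 i A \sqrt{6}$)
$Z + H{\left(j{\left(8 \right)} \right)} = - \frac{111194}{3} + \left(-390 + \left(2 \cdot 8 \left(2 + 8\right)\right)^{2} + 2 i 2 \cdot 8 \left(2 + 8\right) \sqrt{6}\right) = - \frac{111194}{3} + \left(-390 + \left(2 \cdot 8 \cdot 10\right)^{2} + 2 i 2 \cdot 8 \cdot 10 \sqrt{6}\right) = - \frac{111194}{3} + \left(-390 + 160^{2} + 2 i 160 \sqrt{6}\right) = - \frac{111194}{3} + \left(-390 + 25600 + 320 i \sqrt{6}\right) = - \frac{111194}{3} + \left(25210 + 320 i \sqrt{6}\right) = - \frac{35564}{3} + 320 i \sqrt{6}$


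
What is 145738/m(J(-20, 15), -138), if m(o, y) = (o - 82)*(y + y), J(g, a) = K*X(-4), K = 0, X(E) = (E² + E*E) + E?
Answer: 72869/11316 ≈ 6.4395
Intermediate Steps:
X(E) = E + 2*E² (X(E) = (E² + E²) + E = 2*E² + E = E + 2*E²)
J(g, a) = 0 (J(g, a) = 0*(-4*(1 + 2*(-4))) = 0*(-4*(1 - 8)) = 0*(-4*(-7)) = 0*28 = 0)
m(o, y) = 2*y*(-82 + o) (m(o, y) = (-82 + o)*(2*y) = 2*y*(-82 + o))
145738/m(J(-20, 15), -138) = 145738/((2*(-138)*(-82 + 0))) = 145738/((2*(-138)*(-82))) = 145738/22632 = 145738*(1/22632) = 72869/11316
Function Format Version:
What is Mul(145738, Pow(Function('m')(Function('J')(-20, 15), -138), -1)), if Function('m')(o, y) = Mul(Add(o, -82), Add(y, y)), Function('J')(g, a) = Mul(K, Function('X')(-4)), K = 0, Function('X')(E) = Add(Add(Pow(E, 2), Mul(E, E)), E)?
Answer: Rational(72869, 11316) ≈ 6.4395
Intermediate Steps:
Function('X')(E) = Add(E, Mul(2, Pow(E, 2))) (Function('X')(E) = Add(Add(Pow(E, 2), Pow(E, 2)), E) = Add(Mul(2, Pow(E, 2)), E) = Add(E, Mul(2, Pow(E, 2))))
Function('J')(g, a) = 0 (Function('J')(g, a) = Mul(0, Mul(-4, Add(1, Mul(2, -4)))) = Mul(0, Mul(-4, Add(1, -8))) = Mul(0, Mul(-4, -7)) = Mul(0, 28) = 0)
Function('m')(o, y) = Mul(2, y, Add(-82, o)) (Function('m')(o, y) = Mul(Add(-82, o), Mul(2, y)) = Mul(2, y, Add(-82, o)))
Mul(145738, Pow(Function('m')(Function('J')(-20, 15), -138), -1)) = Mul(145738, Pow(Mul(2, -138, Add(-82, 0)), -1)) = Mul(145738, Pow(Mul(2, -138, -82), -1)) = Mul(145738, Pow(22632, -1)) = Mul(145738, Rational(1, 22632)) = Rational(72869, 11316)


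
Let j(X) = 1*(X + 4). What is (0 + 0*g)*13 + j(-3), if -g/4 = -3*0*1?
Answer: 1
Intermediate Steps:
g = 0 (g = -4*(-3*0) = -0 = -4*0 = 0)
j(X) = 4 + X (j(X) = 1*(4 + X) = 4 + X)
(0 + 0*g)*13 + j(-3) = (0 + 0*0)*13 + (4 - 3) = (0 + 0)*13 + 1 = 0*13 + 1 = 0 + 1 = 1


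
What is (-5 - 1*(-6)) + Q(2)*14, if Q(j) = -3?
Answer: -41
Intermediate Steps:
(-5 - 1*(-6)) + Q(2)*14 = (-5 - 1*(-6)) - 3*14 = (-5 + 6) - 42 = 1 - 42 = -41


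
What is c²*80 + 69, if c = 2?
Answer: 389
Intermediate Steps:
c²*80 + 69 = 2²*80 + 69 = 4*80 + 69 = 320 + 69 = 389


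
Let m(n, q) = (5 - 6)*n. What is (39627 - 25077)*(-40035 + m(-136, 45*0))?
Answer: -580530450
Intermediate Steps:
m(n, q) = -n
(39627 - 25077)*(-40035 + m(-136, 45*0)) = (39627 - 25077)*(-40035 - 1*(-136)) = 14550*(-40035 + 136) = 14550*(-39899) = -580530450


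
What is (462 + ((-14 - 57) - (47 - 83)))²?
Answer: 182329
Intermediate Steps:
(462 + ((-14 - 57) - (47 - 83)))² = (462 + (-71 - 1*(-36)))² = (462 + (-71 + 36))² = (462 - 35)² = 427² = 182329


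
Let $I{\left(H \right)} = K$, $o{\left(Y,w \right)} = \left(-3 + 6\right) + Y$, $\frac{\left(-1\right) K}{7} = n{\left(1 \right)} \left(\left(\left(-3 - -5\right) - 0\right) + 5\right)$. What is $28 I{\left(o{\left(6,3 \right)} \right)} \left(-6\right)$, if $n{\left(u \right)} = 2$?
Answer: $16464$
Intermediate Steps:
$K = -98$ ($K = - 7 \cdot 2 \left(\left(\left(-3 - -5\right) - 0\right) + 5\right) = - 7 \cdot 2 \left(\left(\left(-3 + 5\right) + 0\right) + 5\right) = - 7 \cdot 2 \left(\left(2 + 0\right) + 5\right) = - 7 \cdot 2 \left(2 + 5\right) = - 7 \cdot 2 \cdot 7 = \left(-7\right) 14 = -98$)
$o{\left(Y,w \right)} = 3 + Y$
$I{\left(H \right)} = -98$
$28 I{\left(o{\left(6,3 \right)} \right)} \left(-6\right) = 28 \left(-98\right) \left(-6\right) = \left(-2744\right) \left(-6\right) = 16464$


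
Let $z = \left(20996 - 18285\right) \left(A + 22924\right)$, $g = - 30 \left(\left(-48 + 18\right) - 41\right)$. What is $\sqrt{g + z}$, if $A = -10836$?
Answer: $\sqrt{32772698} \approx 5724.7$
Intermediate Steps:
$g = 2130$ ($g = - 30 \left(-30 - 41\right) = \left(-30\right) \left(-71\right) = 2130$)
$z = 32770568$ ($z = \left(20996 - 18285\right) \left(-10836 + 22924\right) = 2711 \cdot 12088 = 32770568$)
$\sqrt{g + z} = \sqrt{2130 + 32770568} = \sqrt{32772698}$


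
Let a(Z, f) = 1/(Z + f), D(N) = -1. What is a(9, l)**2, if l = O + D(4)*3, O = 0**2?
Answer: 1/36 ≈ 0.027778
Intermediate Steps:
O = 0
l = -3 (l = 0 - 1*3 = 0 - 3 = -3)
a(9, l)**2 = (1/(9 - 3))**2 = (1/6)**2 = 1/36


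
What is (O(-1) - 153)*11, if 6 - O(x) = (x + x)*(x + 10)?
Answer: -1419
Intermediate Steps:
O(x) = 6 - 2*x*(10 + x) (O(x) = 6 - (x + x)*(x + 10) = 6 - 2*x*(10 + x))
(O(-1) - 153)*11 = ((6 - 20*(-1) - 2*(-1)²) - 153)*11 = ((6 + 20 - 2*1) - 153)*11 = ((6 + 20 - 2) - 153)*11 = (24 - 153)*11 = -129*11 = -1419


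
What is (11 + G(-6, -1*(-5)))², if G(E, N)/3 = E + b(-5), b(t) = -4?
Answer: 361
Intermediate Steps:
G(E, N) = -12 + 3*E (G(E, N) = 3*(E - 4) = 3*(-4 + E) = -12 + 3*E)
(11 + G(-6, -1*(-5)))² = (11 + (-12 + 3*(-6)))² = (11 + (-12 - 18))² = (11 - 30)² = (-19)² = 361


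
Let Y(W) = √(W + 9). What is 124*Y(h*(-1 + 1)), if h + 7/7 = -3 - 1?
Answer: 372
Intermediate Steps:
h = -5 (h = -1 + (-3 - 1) = -1 - 4 = -5)
Y(W) = √(9 + W)
124*Y(h*(-1 + 1)) = 124*√(9 - 5*(-1 + 1)) = 124*√(9 - 5*0) = 124*√(9 + 0) = 124*√9 = 124*3 = 372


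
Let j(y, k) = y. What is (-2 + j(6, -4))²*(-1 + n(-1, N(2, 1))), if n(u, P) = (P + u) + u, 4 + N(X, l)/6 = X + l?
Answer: -144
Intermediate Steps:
N(X, l) = -24 + 6*X + 6*l (N(X, l) = -24 + 6*(X + l) = -24 + (6*X + 6*l) = -24 + 6*X + 6*l)
n(u, P) = P + 2*u
(-2 + j(6, -4))²*(-1 + n(-1, N(2, 1))) = (-2 + 6)²*(-1 + ((-24 + 6*2 + 6*1) + 2*(-1))) = 4²*(-1 + ((-24 + 12 + 6) - 2)) = 16*(-1 + (-6 - 2)) = 16*(-1 - 8) = 16*(-9) = -144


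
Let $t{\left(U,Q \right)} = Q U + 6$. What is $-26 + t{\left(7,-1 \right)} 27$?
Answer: $-53$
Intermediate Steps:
$t{\left(U,Q \right)} = 6 + Q U$
$-26 + t{\left(7,-1 \right)} 27 = -26 + \left(6 - 7\right) 27 = -26 - 27 = -53$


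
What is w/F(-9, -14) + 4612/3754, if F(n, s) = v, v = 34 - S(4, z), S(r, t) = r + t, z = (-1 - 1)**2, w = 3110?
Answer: 2948713/24401 ≈ 120.84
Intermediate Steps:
z = 4 (z = (-2)**2 = 4)
v = 26 (v = 34 - (4 + 4) = 34 - 1*8 = 34 - 8 = 26)
F(n, s) = 26
w/F(-9, -14) + 4612/3754 = 3110/26 + 4612/3754 = 3110*(1/26) + 4612*(1/3754) = 1555/13 + 2306/1877 = 2948713/24401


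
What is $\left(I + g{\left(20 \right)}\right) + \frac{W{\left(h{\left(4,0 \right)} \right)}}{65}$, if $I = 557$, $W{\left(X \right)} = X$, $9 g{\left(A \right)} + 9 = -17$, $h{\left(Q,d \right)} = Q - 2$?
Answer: $\frac{324173}{585} \approx 554.14$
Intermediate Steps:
$h{\left(Q,d \right)} = -2 + Q$ ($h{\left(Q,d \right)} = Q - 2 = -2 + Q$)
$g{\left(A \right)} = - \frac{26}{9}$ ($g{\left(A \right)} = -1 + \frac{1}{9} \left(-17\right) = -1 - \frac{17}{9} = - \frac{26}{9}$)
$\left(I + g{\left(20 \right)}\right) + \frac{W{\left(h{\left(4,0 \right)} \right)}}{65} = \left(557 - \frac{26}{9}\right) + \frac{-2 + 4}{65} = \frac{4987}{9} + 2 \cdot \frac{1}{65} = \frac{4987}{9} + \frac{2}{65} = \frac{324173}{585}$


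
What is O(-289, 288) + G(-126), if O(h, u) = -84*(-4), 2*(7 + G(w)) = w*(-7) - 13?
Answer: 1527/2 ≈ 763.50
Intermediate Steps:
G(w) = -27/2 - 7*w/2 (G(w) = -7 + (w*(-7) - 13)/2 = -7 + (-7*w - 13)/2 = -7 + (-13 - 7*w)/2 = -7 + (-13/2 - 7*w/2) = -27/2 - 7*w/2)
O(h, u) = 336
O(-289, 288) + G(-126) = 336 + (-27/2 - 7/2*(-126)) = 336 + (-27/2 + 441) = 336 + 855/2 = 1527/2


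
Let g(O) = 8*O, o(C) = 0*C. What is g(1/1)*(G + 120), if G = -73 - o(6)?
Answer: 376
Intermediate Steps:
o(C) = 0
G = -73 (G = -73 - 1*0 = -73 + 0 = -73)
g(1/1)*(G + 120) = (8/1)*(-73 + 120) = (8*1)*47 = 8*47 = 376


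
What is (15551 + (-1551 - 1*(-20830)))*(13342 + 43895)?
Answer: 1993564710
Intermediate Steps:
(15551 + (-1551 - 1*(-20830)))*(13342 + 43895) = (15551 + (-1551 + 20830))*57237 = (15551 + 19279)*57237 = 34830*57237 = 1993564710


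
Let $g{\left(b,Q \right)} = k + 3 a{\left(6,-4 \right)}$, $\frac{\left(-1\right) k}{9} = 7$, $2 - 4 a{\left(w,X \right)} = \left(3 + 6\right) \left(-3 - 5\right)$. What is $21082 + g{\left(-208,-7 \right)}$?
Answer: $\frac{42149}{2} \approx 21075.0$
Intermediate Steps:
$a{\left(w,X \right)} = \frac{37}{2}$ ($a{\left(w,X \right)} = \frac{1}{2} - \frac{\left(3 + 6\right) \left(-3 - 5\right)}{4} = \frac{1}{2} - \frac{9 \left(-8\right)}{4} = \frac{1}{2} - -18 = \frac{1}{2} + 18 = \frac{37}{2}$)
$k = -63$ ($k = \left(-9\right) 7 = -63$)
$g{\left(b,Q \right)} = - \frac{15}{2}$ ($g{\left(b,Q \right)} = -63 + 3 \cdot \frac{37}{2} = -63 + \frac{111}{2} = - \frac{15}{2}$)
$21082 + g{\left(-208,-7 \right)} = 21082 - \frac{15}{2} = \frac{42149}{2}$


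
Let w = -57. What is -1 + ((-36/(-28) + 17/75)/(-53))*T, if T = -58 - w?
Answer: -27031/27825 ≈ -0.97146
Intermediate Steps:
T = -1 (T = -58 - 1*(-57) = -58 + 57 = -1)
-1 + ((-36/(-28) + 17/75)/(-53))*T = -1 + ((-36/(-28) + 17/75)/(-53))*(-1) = -1 + ((-36*(-1/28) + 17*(1/75))*(-1/53))*(-1) = -1 + ((9/7 + 17/75)*(-1/53))*(-1) = -1 + ((794/525)*(-1/53))*(-1) = -1 - 794/27825*(-1) = -1 + 794/27825 = -27031/27825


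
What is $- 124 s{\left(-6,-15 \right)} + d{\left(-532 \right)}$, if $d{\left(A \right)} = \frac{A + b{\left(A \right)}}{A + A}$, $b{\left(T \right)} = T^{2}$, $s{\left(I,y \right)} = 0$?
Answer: $- \frac{531}{2} \approx -265.5$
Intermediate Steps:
$d{\left(A \right)} = \frac{A + A^{2}}{2 A}$ ($d{\left(A \right)} = \frac{A + A^{2}}{A + A} = \frac{A + A^{2}}{2 A}$)
$- 124 s{\left(-6,-15 \right)} + d{\left(-532 \right)} = \left(-124\right) 0 + \left(\frac{1}{2} + \frac{1}{2} \left(-532\right)\right) = 0 + \left(\frac{1}{2} - 266\right) = 0 - \frac{531}{2} = - \frac{531}{2}$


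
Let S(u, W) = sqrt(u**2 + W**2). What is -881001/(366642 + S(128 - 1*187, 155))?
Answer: -161505984321/67213164329 + 881001*sqrt(27506)/134426328658 ≈ -2.4018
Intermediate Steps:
S(u, W) = sqrt(W**2 + u**2)
-881001/(366642 + S(128 - 1*187, 155)) = -881001/(366642 + sqrt(155**2 + (128 - 1*187)**2)) = -881001/(366642 + sqrt(24025 + (128 - 187)**2)) = -881001/(366642 + sqrt(24025 + (-59)**2)) = -881001/(366642 + sqrt(24025 + 3481)) = -881001/(366642 + sqrt(27506))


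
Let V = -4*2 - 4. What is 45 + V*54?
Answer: -603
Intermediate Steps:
V = -12 (V = -8 - 4 = -12)
45 + V*54 = 45 - 12*54 = 45 - 648 = -603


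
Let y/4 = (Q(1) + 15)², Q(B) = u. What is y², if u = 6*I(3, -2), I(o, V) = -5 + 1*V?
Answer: 8503056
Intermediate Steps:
I(o, V) = -5 + V
u = -42 (u = 6*(-5 - 2) = 6*(-7) = -42)
Q(B) = -42
y = 2916 (y = 4*(-42 + 15)² = 4*(-27)² = 4*729 = 2916)
y² = 2916² = 8503056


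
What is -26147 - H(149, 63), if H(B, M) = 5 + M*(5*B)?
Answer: -73087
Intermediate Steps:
H(B, M) = 5 + 5*B*M
-26147 - H(149, 63) = -26147 - (5 + 5*149*63) = -26147 - (5 + 46935) = -26147 - 1*46940 = -26147 - 46940 = -73087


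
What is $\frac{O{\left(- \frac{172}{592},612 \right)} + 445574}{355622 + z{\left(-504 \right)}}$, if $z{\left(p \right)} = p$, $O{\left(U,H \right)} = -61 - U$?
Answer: $\frac{65935967}{52557464} \approx 1.2546$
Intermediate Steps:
$\frac{O{\left(- \frac{172}{592},612 \right)} + 445574}{355622 + z{\left(-504 \right)}} = \frac{\left(-61 - - \frac{172}{592}\right) + 445574}{355622 - 504} = \frac{\left(-61 - \left(-172\right) \frac{1}{592}\right) + 445574}{355118} = \left(\left(-61 - - \frac{43}{148}\right) + 445574\right) \frac{1}{355118} = \left(\left(-61 + \frac{43}{148}\right) + 445574\right) \frac{1}{355118} = \left(- \frac{8985}{148} + 445574\right) \frac{1}{355118} = \frac{65935967}{148} \cdot \frac{1}{355118} = \frac{65935967}{52557464}$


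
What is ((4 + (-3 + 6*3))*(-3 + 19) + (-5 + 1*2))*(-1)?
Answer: -301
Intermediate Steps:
((4 + (-3 + 6*3))*(-3 + 19) + (-5 + 1*2))*(-1) = ((4 + (-3 + 18))*16 + (-5 + 2))*(-1) = ((4 + 15)*16 - 3)*(-1) = (19*16 - 3)*(-1) = (304 - 3)*(-1) = 301*(-1) = -301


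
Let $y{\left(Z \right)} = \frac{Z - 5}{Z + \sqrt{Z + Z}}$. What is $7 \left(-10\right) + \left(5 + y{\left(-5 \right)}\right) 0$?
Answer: $-70$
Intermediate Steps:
$y{\left(Z \right)} = \frac{-5 + Z}{Z + \sqrt{2} \sqrt{Z}}$ ($y{\left(Z \right)} = \frac{-5 + Z}{Z + \sqrt{2 Z}} = \frac{-5 + Z}{Z + \sqrt{2} \sqrt{Z}}$)
$7 \left(-10\right) + \left(5 + y{\left(-5 \right)}\right) 0 = 7 \left(-10\right) + \left(5 + \frac{-5 - 5}{-5 + \sqrt{2} \sqrt{-5}}\right) 0 = -70 + \left(5 + \frac{1}{-5 + \sqrt{2} i \sqrt{5}} \left(-10\right)\right) 0 = -70 + \left(5 + \frac{1}{-5 + i \sqrt{10}} \left(-10\right)\right) 0 = -70 + \left(5 - \frac{10}{-5 + i \sqrt{10}}\right) 0 = -70 + 0 = -70$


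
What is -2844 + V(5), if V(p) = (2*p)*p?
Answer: -2794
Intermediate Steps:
V(p) = 2*p²
-2844 + V(5) = -2844 + 2*5² = -2844 + 2*25 = -2844 + 50 = -2794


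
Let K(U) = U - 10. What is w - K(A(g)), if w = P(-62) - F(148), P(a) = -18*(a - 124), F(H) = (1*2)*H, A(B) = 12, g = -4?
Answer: 3050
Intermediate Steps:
K(U) = -10 + U
F(H) = 2*H
P(a) = 2232 - 18*a (P(a) = -18*(-124 + a) = 2232 - 18*a)
w = 3052 (w = (2232 - 18*(-62)) - 2*148 = (2232 + 1116) - 1*296 = 3348 - 296 = 3052)
w - K(A(g)) = 3052 - (-10 + 12) = 3052 - 1*2 = 3052 - 2 = 3050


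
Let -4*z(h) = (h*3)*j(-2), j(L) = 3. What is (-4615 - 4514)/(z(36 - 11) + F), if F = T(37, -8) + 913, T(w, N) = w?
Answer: -36516/3575 ≈ -10.214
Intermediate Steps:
F = 950 (F = 37 + 913 = 950)
z(h) = -9*h/4 (z(h) = -h*3*3/4 = -3*h*3/4 = -9*h/4)
(-4615 - 4514)/(z(36 - 11) + F) = (-4615 - 4514)/(-9*(36 - 11)/4 + 950) = -9129/(-9/4*25 + 950) = -9129/(-225/4 + 950) = -9129/3575/4 = -9129*4/3575 = -36516/3575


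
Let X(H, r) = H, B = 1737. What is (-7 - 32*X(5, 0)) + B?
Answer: 1570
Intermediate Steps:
(-7 - 32*X(5, 0)) + B = (-7 - 32*5) + 1737 = (-7 - 160) + 1737 = -167 + 1737 = 1570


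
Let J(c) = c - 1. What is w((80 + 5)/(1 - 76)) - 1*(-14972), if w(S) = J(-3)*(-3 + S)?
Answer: 224828/15 ≈ 14989.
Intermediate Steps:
J(c) = -1 + c
w(S) = 12 - 4*S (w(S) = (-1 - 3)*(-3 + S) = -4*(-3 + S) = 12 - 4*S)
w((80 + 5)/(1 - 76)) - 1*(-14972) = (12 - 4*(80 + 5)/(1 - 76)) - 1*(-14972) = (12 - 340/(-75)) + 14972 = (12 - 340*(-1)/75) + 14972 = (12 - 4*(-17/15)) + 14972 = (12 + 68/15) + 14972 = 248/15 + 14972 = 224828/15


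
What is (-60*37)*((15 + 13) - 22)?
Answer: -13320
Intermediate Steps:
(-60*37)*((15 + 13) - 22) = -2220*(28 - 22) = -2220*6 = -13320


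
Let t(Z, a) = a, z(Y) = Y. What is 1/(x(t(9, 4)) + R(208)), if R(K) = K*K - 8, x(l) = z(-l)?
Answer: 1/43252 ≈ 2.3120e-5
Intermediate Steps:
x(l) = -l
R(K) = -8 + K**2 (R(K) = K**2 - 8 = -8 + K**2)
1/(x(t(9, 4)) + R(208)) = 1/(-1*4 + (-8 + 208**2)) = 1/(-4 + (-8 + 43264)) = 1/(-4 + 43256) = 1/43252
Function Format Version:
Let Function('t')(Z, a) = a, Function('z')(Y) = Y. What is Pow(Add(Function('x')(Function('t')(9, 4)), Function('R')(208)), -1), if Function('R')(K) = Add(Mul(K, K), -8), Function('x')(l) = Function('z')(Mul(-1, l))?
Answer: Rational(1, 43252) ≈ 2.3120e-5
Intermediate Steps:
Function('x')(l) = Mul(-1, l)
Function('R')(K) = Add(-8, Pow(K, 2)) (Function('R')(K) = Add(Pow(K, 2), -8) = Add(-8, Pow(K, 2)))
Pow(Add(Function('x')(Function('t')(9, 4)), Function('R')(208)), -1) = Pow(Add(Mul(-1, 4), Add(-8, Pow(208, 2))), -1) = Pow(Add(-4, Add(-8, 43264)), -1) = Pow(Add(-4, 43256), -1) = Pow(43252, -1) = Rational(1, 43252)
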